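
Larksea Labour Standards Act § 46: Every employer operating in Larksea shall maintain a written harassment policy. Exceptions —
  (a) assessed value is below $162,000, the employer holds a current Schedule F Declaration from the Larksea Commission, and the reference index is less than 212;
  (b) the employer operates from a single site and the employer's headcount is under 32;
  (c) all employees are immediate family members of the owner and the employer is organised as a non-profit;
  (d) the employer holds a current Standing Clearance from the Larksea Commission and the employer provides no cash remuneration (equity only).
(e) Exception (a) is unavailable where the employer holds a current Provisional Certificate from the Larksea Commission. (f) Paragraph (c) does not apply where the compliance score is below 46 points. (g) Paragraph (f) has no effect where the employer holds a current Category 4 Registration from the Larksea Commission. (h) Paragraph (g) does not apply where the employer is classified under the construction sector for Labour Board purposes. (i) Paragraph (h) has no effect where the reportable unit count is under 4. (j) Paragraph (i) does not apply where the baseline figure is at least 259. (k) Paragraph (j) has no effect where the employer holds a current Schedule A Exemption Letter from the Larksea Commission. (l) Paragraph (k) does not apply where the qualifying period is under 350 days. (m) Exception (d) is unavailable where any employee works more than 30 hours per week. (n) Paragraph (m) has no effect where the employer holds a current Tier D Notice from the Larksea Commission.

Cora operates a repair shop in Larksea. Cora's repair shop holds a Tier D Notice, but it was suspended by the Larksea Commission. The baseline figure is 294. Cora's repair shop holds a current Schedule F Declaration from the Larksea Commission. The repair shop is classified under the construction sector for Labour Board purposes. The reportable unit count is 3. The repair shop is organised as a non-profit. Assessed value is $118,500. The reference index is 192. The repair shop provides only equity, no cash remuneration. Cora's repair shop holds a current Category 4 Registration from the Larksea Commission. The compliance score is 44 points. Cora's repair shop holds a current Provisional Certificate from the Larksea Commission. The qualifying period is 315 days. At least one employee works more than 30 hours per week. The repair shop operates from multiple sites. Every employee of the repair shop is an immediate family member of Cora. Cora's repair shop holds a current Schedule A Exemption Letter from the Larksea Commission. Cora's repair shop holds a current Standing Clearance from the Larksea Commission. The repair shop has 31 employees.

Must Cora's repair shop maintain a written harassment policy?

Yes — Cora's repair shop must maintain a written harassment policy.

Exception (a) is satisfied on its face — assessed value is $118,500, below the $162,000 limit; a current Schedule F Declaration is held; the reference index is 192, less than the 212 limit. But: (e) is triggered — a current Provisional Certificate is held. Exception (a) does not apply.
Exception (b) requires that the employer operates from a single site; but the employer operates from multiple sites, so (b) is unavailable.
All of (c)'s requirements are met (every employee is an immediate family member; the employer is a non-profit). But: (f) operates against (c): the compliance score is 44 points, below the 46 points limit. (g) would limit (f) — a current Category 4 Registration is held — but (h) sets (g) aside: (h) is engaged — the repair shop is classified under the construction sector. (i) is engaged (the reportable unit count is 3, under the 4 limit), but is displaced by (j): (j) operates against (i): the baseline figure is 294, meeting the 259 threshold. (k) applies (a current Schedule A Exemption Letter is held), but is overridden by (l): (l) operates against (k): the qualifying period is 315 days, under the 350 days limit. Exception (c) does not apply.
Exception (d) is satisfied on its face — a current Standing Clearance is held; remuneration is equity-only. Turning to paragraphs (m)–(n): (m) is engaged — at least one employee exceeds 30 hours/week. (n), which would lift (m), is inapplicable — there is no Tier D Notice in force. So (d) is unavailable.
No exception is made out. Cora's repair shop falls within the general rule.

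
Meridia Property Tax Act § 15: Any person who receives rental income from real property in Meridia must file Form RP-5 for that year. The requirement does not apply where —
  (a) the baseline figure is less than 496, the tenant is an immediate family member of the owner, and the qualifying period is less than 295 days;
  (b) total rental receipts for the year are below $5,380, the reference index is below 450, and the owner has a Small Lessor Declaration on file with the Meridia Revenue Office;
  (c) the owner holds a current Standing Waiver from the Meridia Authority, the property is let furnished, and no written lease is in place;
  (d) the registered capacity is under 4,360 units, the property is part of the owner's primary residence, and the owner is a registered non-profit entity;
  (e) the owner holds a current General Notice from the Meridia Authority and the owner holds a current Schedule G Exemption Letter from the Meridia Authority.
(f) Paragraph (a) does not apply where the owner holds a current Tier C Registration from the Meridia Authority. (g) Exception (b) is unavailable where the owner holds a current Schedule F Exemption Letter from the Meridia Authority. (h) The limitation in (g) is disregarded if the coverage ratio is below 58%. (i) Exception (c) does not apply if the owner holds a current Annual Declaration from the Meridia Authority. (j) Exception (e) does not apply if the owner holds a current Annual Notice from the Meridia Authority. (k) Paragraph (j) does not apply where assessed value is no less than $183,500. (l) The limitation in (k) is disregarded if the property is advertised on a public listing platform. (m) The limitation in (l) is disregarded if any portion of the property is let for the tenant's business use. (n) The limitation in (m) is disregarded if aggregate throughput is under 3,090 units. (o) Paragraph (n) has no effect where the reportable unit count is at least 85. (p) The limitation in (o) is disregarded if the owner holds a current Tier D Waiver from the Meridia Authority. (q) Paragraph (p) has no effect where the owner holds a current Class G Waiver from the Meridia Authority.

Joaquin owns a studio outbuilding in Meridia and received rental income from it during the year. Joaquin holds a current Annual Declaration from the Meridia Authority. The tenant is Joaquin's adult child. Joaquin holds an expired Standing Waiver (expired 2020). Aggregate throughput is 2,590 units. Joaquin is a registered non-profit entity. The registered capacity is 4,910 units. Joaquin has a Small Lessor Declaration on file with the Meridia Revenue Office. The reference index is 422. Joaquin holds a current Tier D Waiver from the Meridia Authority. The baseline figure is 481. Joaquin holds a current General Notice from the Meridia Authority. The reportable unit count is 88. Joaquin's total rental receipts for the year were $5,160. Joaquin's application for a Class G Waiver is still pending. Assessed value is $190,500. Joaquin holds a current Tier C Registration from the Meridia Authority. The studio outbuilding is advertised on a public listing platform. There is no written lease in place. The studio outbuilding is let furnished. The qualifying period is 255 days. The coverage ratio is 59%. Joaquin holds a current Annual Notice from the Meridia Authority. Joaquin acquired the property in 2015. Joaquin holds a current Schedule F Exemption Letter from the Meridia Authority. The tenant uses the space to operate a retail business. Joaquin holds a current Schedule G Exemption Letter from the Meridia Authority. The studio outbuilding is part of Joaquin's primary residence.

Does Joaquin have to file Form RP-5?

Yes — Joaquin must file Form RP-5.

Exception (a): the baseline figure is 481, less than the 496 limit; the tenant is an immediate family member; the qualifying period is 255 days, less than the 295 days limit — every condition holds. However, paragraph (f) must be considered: (f) operates against (a): a current Tier C Registration is held. Exception (a) does not apply.
All of (b)'s requirements are met (total rental receipts for the year are $5,160, below the $5,380 limit; the reference index is 422, below the 450 limit; a Small Lessor Declaration is on file). However, paragraphs (g)–(h) must be considered: (g) operates — a current Schedule F Exemption Letter is held. (h) is not engaged (the coverage ratio is 59%, not below 58%), so (g) stands. Exception (b) does not apply.
Exception (c) fails — the Standing Waiver is not current.
Exception (d) fails — the registered capacity is 4,910 units, not under 4,360 units.
Exception (e) is satisfied on its face — a current General Notice is held; a current Schedule G Exemption Letter is held. Turning to paragraphs (j)–(q): (j) is engaged — a current Annual Notice is held. (k) operates (assessed value is $190,500, meeting the $183,500 threshold), but is displaced by (l): (l) applies — the property is publicly advertised. (m) would limit (l) — the space is let for business use — but (n) sets (m) aside: (n) operates against (m): aggregate throughput is 2,590 units, under the 3,090 units limit. (o) would limit (n) — the reportable unit count is 88, meeting the 85 threshold — but (p) sets (o) aside: (p) is triggered — a current Tier D Waiver is held. (q) does not operate here (the Class G Waiver is not current), so (p) stands. Exception (e) does not apply.
None of the exceptions is available; § 15 applies in full.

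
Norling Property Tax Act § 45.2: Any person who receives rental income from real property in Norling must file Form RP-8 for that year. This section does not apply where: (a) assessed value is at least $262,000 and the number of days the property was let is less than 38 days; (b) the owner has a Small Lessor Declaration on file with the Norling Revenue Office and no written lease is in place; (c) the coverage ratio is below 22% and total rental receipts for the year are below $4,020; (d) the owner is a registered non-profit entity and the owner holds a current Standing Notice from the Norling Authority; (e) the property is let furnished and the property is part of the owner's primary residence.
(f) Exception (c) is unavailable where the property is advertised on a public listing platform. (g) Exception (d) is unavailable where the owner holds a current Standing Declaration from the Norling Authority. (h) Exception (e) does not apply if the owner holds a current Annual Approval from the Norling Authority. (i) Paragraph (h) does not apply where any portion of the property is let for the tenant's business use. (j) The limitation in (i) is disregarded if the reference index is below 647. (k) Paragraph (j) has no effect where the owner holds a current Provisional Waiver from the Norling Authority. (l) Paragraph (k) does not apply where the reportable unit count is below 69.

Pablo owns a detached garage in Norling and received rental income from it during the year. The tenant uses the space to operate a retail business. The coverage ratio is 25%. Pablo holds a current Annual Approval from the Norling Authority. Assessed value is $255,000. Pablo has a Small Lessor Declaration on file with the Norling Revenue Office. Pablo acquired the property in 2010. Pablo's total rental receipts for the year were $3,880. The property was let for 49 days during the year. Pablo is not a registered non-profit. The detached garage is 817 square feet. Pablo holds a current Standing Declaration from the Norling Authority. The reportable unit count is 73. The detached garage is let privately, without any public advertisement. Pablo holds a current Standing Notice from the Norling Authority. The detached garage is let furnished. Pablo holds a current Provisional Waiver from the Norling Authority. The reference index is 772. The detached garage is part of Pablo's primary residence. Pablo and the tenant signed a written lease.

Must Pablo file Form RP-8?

No — exception (e) applies; Pablo is not required to file Form RP-8.

Exception (a) requires that assessed value is at least $262,000; but assessed value is $255,000, short of $262,000, so (a) is unavailable.
Exception (b) does not apply: a written lease is in place.
Exception (c) does not apply: the coverage ratio is 25%, not below 22%.
Exception (d) does not apply: Pablo is not a registered non-profit.
Exception (e): the property is let furnished; the detached garage is part of the primary residence — every condition holds. Applying paragraphs (h)–(l): (h) is engaged (a current Annual Approval is held), but is itself disapplied by (i): (i) operates against (h): the space is let for business use. (j), which would lift (i), is inapplicable — the reference index is 772, not below 647. (e) remains available.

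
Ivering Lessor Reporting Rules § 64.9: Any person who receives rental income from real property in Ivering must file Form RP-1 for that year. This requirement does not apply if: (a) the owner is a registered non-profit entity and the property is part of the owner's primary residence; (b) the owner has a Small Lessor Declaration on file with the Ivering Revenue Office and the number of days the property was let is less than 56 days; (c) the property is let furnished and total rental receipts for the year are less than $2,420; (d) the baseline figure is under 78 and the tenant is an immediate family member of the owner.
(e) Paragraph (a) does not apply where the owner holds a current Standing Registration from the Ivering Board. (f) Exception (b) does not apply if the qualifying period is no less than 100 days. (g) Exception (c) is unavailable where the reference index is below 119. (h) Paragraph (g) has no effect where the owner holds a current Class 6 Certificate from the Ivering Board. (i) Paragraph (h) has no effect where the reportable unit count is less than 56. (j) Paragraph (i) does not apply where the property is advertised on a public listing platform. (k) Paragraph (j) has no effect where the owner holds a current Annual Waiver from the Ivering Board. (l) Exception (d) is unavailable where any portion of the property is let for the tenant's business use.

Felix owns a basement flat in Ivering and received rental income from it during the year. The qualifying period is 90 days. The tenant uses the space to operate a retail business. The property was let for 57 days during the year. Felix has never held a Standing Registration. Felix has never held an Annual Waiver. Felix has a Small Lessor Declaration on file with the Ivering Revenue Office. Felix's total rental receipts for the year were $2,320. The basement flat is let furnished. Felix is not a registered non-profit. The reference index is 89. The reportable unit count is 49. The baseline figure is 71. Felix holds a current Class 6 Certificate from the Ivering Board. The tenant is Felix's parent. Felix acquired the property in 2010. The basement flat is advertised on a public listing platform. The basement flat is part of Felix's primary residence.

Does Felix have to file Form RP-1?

Exception (a) requires that the owner is a registered non-profit entity; but Felix is not a registered non-profit, so (a) is unavailable.
Exception (b) requires that the number of days the property was let is less than 56 days; but the number of days the property was let is 57 days, not less than 56 days, so (b) is unavailable.
All of (c)'s requirements are met (the property is let furnished; total rental receipts for the year are $2,320, less than the $2,420 limit). Applying paragraphs (g)–(k): (g) applies (the reference index is 89, below the 119 limit), but is displaced by (h): (h) operates against (g): a current Class 6 Certificate is held. (i) would limit (h) — the reportable unit count is 49, less than the 56 limit — but (j) sets (i) aside: (j) operates against (i): the property is publicly advertised. (k) is not triggered (no current Annual Waiver is held), so (j) stands. So (c) applies.
All of (d)'s requirements are met (the baseline figure is 71, under the 78 limit; the tenant is an immediate family member). But applying paragraph (l): (l) operates against (d): the space is let for business use. Exception (d) does not apply.

No — exception (c) applies; Felix is not required to file Form RP-1.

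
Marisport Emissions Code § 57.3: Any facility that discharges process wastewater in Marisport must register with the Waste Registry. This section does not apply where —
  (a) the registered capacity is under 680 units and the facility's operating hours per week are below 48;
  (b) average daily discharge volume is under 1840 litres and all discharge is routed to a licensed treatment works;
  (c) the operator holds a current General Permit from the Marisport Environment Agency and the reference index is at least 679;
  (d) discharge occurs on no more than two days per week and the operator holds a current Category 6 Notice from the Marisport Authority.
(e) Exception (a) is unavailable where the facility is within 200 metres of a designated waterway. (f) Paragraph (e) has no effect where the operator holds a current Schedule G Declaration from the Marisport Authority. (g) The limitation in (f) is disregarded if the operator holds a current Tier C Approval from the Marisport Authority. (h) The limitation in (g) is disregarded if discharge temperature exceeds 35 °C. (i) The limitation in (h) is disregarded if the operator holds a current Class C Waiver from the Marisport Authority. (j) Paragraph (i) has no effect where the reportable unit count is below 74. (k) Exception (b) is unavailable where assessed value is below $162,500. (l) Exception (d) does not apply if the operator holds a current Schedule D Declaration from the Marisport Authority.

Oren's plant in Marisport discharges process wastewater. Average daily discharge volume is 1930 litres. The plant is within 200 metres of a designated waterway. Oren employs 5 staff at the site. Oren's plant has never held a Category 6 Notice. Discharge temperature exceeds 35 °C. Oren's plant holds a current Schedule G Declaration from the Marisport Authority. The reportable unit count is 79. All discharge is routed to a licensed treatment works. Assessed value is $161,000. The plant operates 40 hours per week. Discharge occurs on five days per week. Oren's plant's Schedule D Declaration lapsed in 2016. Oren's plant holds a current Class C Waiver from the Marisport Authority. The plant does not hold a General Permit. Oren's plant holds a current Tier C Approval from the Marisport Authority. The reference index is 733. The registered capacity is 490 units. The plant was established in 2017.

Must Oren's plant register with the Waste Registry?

Yes — Oren's plant must register with the Waste Registry.

Exception (a) is satisfied on its face — the registered capacity is 490 units, under the 680 units limit; the facility's operating hours per week are 40, below the 48 limit. Turning to paragraphs (e)–(j): (e) operates against (a): the plant is within 200 m of a designated waterway. (f) would limit (e) — a current Schedule G Declaration is held — but (g) sets (f) aside: (g) operates against (f): a current Tier C Approval is held. (h) would limit (g) — discharge temperature exceeds 35 °C — but (i) sets (h) aside: (i) is engaged — a current Class C Waiver is held. (j), which would lift (i), is not triggered — the reportable unit count is 79, not below 74. So (a) is unavailable.
Exception (b) requires that average daily discharge volume is under 1840 litres; but average daily discharge volume is 1930 litres, not under 1840 litres, so (b) is unavailable.
Exception (c) fails — no General Permit is held.
Exception (d) does not apply: discharge occurs on five days per week.
No exception is made out. Oren's plant falls within the general rule.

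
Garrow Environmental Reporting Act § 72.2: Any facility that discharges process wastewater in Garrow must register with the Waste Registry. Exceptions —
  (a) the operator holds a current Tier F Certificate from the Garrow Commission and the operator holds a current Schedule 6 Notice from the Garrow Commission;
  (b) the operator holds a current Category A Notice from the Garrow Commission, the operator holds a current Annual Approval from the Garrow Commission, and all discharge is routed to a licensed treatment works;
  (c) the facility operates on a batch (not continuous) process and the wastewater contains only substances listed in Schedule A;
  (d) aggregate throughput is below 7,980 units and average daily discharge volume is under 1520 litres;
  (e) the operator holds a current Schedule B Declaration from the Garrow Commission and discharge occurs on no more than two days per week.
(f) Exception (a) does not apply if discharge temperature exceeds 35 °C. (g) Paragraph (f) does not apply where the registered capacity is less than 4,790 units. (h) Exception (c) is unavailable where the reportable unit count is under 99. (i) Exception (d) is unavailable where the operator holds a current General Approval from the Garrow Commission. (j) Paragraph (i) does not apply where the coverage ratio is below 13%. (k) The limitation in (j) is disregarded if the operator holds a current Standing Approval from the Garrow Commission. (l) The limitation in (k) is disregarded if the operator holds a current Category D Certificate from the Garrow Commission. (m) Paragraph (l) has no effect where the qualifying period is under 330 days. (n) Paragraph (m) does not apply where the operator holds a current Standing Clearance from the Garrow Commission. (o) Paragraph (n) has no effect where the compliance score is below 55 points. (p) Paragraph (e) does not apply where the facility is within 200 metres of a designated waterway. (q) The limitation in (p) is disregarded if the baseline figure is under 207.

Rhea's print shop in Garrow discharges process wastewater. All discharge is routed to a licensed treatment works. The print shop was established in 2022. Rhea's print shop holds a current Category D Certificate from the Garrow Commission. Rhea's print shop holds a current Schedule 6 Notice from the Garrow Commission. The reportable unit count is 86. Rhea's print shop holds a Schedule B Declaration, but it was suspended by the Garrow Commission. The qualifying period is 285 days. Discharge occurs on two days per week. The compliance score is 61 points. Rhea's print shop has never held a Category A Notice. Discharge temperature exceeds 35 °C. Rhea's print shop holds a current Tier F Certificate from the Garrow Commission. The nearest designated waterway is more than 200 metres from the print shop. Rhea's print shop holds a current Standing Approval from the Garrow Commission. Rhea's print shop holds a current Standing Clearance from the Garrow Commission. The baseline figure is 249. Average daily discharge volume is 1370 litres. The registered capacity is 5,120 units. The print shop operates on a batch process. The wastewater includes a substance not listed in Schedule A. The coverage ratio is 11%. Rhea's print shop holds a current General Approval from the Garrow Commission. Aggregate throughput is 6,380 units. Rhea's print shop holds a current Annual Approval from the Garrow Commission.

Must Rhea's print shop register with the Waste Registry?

Exception (a) is satisfied on its face — a current Tier F Certificate is held; a current Schedule 6 Notice is held. Turning to paragraphs (f)–(g): (f) operates against (a): discharge temperature exceeds 35 °C. (g), which would lift (f), is not engaged — the registered capacity is 5,120 units, not less than 4,790 units. (a) is therefore removed.
Exception (b) fails — no current Category A Notice is held.
Exception (c) does not apply: the wastewater includes a non-Schedule-A substance.
Exception (d): aggregate throughput is 6,380 units, below the 7,980 units limit; average daily discharge volume is 1370 litres, under the 1520 litres limit — every condition holds. Considering the limiting provisions: (i) would limit (d) — a current General Approval is held — but (j) sets (i) aside: (j) is engaged — the coverage ratio is 11%, below the 13% limit. (k) would limit (j) — a current Standing Approval is held — but (l) sets (k) aside: (l) operates against (k): a current Category D Certificate is held. (m) would limit (l) — the qualifying period is 285 days, under the 330 days limit — but (n) sets (m) aside: (n) operates — a current Standing Clearance is held. (o), which would lift (n), is not triggered — the compliance score is 61 points, not below 55 points. So (d) applies.
Exception (e) does not apply: no current Schedule B Declaration is held.

No — exception (d) applies; Rhea's print shop is not required to register with the Waste Registry.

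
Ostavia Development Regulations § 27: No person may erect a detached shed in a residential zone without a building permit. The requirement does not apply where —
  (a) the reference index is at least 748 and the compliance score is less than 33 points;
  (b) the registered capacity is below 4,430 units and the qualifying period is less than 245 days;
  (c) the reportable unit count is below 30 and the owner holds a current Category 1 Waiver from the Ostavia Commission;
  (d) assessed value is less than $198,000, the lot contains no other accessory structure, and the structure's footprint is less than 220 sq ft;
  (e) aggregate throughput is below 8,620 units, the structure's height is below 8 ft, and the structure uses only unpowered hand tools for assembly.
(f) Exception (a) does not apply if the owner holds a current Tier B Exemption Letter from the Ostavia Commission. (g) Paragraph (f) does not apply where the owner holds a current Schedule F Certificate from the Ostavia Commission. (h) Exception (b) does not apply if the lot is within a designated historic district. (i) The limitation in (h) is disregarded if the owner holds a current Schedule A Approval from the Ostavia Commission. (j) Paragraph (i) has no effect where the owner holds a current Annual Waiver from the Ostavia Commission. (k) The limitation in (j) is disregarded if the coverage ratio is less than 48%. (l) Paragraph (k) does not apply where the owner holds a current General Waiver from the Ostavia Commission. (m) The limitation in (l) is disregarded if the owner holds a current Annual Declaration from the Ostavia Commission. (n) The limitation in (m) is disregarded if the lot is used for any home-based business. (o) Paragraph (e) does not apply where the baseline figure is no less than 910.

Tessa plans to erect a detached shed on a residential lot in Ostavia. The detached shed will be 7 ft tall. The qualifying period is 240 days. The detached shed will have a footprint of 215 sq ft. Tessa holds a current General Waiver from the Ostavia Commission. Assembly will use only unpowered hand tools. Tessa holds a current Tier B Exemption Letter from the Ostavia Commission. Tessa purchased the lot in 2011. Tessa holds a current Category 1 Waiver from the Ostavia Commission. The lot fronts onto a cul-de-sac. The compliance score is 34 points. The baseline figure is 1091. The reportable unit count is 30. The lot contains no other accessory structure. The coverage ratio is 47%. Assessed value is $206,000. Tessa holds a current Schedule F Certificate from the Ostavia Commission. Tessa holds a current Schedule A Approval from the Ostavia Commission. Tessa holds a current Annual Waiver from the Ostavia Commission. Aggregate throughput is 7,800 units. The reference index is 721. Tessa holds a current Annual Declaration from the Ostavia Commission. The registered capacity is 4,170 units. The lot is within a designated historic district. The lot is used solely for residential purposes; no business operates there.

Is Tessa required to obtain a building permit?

No — exception (b) applies; Tessa does not need a building permit.

Exception (a) does not apply: the reference index is 721, short of 748.
Exception (b)'s conditions are all satisfied: the registered capacity is 4,170 units, below the 4,430 units limit; the qualifying period is 240 days, less than the 245 days limit. Considering the limiting provisions: (h) would limit (b) — the lot is in a historic district — but (i) sets (h) aside: (i) operates — a current Schedule A Approval is held. (j) would limit (i) — a current Annual Waiver is held — but (k) sets (j) aside: (k) operates against (j): the coverage ratio is 47%, less than the 48% limit. (l) operates (a current General Waiver is held), but is set aside by (m): (m) operates — a current Annual Declaration is held. (n), which would lift (m), is inapplicable — the lot is solely residential. Exception (b) stands.
Exception (c) does not apply: the reportable unit count is 30, not below 30.
Exception (d) does not apply: assessed value is $206,000, not less than $198,000.
All of (e)'s requirements are met (aggregate throughput is 7,800 units, below the 8,620 units limit; the structure's height is 7 ft, below the 8 ft limit; assembly uses only hand tools). Turning to paragraph (o): (o) operates against (e): the baseline figure is 1,091, meeting the 910 threshold. So (e) is unavailable.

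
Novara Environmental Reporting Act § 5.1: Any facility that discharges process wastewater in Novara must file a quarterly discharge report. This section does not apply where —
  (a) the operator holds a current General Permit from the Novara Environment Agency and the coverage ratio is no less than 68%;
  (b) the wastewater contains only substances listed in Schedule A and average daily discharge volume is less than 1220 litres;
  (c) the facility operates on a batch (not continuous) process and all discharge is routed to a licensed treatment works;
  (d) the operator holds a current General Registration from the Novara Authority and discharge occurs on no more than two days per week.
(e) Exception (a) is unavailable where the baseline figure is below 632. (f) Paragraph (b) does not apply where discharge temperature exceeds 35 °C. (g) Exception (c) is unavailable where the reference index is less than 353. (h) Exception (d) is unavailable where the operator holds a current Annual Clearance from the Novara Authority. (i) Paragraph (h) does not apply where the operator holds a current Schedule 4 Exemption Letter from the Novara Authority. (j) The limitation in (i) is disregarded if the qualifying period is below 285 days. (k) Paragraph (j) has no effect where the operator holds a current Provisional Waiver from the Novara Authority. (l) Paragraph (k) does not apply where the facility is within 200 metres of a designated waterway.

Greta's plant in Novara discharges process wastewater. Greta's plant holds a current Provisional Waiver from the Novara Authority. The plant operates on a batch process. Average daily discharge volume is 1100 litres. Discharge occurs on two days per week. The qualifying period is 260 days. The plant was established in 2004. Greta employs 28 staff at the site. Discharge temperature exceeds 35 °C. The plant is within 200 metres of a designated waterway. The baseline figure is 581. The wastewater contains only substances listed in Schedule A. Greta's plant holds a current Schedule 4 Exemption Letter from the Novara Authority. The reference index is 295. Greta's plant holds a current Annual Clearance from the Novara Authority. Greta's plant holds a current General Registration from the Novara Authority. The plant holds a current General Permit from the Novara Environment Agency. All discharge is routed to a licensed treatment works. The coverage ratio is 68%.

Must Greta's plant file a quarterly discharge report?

Exception (a)'s conditions are all satisfied: a current General Permit is held; the coverage ratio is 68%, meeting the 68% threshold. However, paragraph (e) must be considered: (e) operates against (a): the baseline figure is 581, below the 632 limit. (a) is therefore removed.
Exception (b) is satisfied on its face — the wastewater is Schedule-A-only; average daily discharge volume is 1100 litres, less than the 1220 litres limit. But applying paragraph (f): (f) operates against (b): discharge temperature exceeds 35 °C. Exception (b) does not apply.
All of (c)'s requirements are met (the facility operates on a batch process; discharge is routed to a licensed treatment works). But: (g) operates against (c): the reference index is 295, less than the 353 limit. (c) is therefore removed.
Exception (d)'s conditions are all satisfied: a current General Registration is held; discharge occurs on no more than two days per week. But: (h) operates against (d): a current Annual Clearance is held. (i) is triggered (a current Schedule 4 Exemption Letter is held), but is displaced by (j): (j) is engaged — the qualifying period is 260 days, below the 285 days limit. (k) would limit (j) — a current Provisional Waiver is held — but (l) sets (k) aside: (l) operates against (k): the plant is within 200 m of a designated waterway. Exception (d) does not apply.
No exception is made out. Greta's plant falls within the general rule.

Yes — Greta's plant must file a quarterly discharge report.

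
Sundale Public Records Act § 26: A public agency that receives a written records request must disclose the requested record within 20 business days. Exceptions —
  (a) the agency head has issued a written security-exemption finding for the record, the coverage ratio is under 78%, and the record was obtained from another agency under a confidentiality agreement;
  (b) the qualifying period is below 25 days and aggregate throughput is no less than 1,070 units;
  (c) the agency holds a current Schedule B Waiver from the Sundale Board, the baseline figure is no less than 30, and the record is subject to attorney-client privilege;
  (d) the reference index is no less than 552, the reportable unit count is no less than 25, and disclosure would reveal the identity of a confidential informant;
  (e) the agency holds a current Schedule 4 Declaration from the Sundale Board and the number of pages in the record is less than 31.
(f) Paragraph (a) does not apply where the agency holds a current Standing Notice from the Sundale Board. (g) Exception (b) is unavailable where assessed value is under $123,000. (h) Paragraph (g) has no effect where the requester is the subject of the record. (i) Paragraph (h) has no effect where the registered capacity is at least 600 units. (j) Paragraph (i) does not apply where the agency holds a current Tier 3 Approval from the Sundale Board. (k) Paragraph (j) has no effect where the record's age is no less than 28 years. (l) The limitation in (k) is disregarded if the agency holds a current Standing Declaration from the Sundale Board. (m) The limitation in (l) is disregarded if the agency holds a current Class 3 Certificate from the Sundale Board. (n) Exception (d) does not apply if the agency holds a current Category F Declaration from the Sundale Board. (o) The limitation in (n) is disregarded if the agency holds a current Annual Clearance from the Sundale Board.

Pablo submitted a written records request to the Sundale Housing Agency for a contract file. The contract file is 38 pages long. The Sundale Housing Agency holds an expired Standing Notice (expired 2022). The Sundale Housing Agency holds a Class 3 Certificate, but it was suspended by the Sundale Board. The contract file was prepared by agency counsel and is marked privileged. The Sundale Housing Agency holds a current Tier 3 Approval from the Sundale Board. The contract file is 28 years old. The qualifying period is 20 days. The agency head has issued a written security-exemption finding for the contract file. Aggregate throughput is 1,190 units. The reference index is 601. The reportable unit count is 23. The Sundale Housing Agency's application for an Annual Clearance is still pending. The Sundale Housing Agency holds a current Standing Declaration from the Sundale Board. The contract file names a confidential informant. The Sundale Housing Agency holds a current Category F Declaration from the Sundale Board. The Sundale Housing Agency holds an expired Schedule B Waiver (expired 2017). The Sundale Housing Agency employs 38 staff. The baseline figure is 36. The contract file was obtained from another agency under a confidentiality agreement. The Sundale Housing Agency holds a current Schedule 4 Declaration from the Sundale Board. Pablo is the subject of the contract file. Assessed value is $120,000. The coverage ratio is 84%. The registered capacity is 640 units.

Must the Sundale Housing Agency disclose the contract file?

No — exception (b) applies; the Sundale Housing Agency is not required to disclose the contract file.

Exception (a) requires that the coverage ratio is under 78%; but the coverage ratio is 84%, not under 78%, so (a) is unavailable.
Exception (b): the qualifying period is 20 days, below the 25 days limit; aggregate throughput is 1,190 units, meeting the 1,070 units threshold — every condition holds. Under paragraphs (g)–(m): (g) would limit (b) — assessed value is $120,000, under the $123,000 limit — but (h) sets (g) aside: (h) is engaged — Pablo is the subject of the contract file. (i) is engaged (the registered capacity is 640 units, meeting the 600 units threshold), but is set aside by (j): (j) operates against (i): a current Tier 3 Approval is held. (k) would limit (j) — the record's age is 28 years, meeting the 28 years threshold — but (l) sets (k) aside: (l) operates — a current Standing Declaration is held. (m), which would lift (l), is inapplicable — no current Class 3 Certificate is held. (b) remains available.
Exception (c) does not apply: there is no Schedule B Waiver in force.
Exception (d) does not apply: the reportable unit count is 23, short of 25.
Exception (e) does not apply: the number of pages in the record is 38, not less than 31.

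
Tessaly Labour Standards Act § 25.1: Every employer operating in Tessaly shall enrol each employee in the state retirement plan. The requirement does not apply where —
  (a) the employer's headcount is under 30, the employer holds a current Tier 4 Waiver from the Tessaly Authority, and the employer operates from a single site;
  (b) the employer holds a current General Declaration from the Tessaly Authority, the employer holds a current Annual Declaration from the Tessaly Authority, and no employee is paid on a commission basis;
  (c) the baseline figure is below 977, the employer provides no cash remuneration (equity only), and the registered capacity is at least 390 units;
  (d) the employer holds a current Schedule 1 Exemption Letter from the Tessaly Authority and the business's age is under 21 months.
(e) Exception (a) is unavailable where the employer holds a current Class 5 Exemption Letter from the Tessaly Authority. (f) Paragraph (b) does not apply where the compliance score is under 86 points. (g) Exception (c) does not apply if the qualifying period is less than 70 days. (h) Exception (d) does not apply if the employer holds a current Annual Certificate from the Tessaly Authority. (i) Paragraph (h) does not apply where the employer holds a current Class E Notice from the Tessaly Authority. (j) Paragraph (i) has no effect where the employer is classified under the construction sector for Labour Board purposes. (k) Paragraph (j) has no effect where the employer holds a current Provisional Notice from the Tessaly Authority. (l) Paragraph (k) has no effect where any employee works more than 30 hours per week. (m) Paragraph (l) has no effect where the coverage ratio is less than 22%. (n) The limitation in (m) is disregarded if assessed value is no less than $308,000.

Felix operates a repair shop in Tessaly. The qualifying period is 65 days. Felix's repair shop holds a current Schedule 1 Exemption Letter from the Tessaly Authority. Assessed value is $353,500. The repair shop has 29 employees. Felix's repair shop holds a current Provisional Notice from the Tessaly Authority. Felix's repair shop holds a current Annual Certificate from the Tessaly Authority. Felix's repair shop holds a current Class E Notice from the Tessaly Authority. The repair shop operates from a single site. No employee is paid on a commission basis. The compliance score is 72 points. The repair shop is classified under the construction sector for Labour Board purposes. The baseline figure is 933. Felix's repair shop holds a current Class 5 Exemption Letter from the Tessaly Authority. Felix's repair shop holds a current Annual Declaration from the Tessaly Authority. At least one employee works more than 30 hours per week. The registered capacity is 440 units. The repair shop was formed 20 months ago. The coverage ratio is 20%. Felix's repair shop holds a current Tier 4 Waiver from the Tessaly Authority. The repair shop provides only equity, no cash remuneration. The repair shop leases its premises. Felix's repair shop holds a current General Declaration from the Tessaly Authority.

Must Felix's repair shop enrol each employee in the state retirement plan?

Exception (a)'s conditions are all satisfied: the employer's headcount is 29, under the 30 limit; a current Tier 4 Waiver is held; the employer operates from a single site. But applying paragraph (e): (e) is engaged — a current Class 5 Exemption Letter is held. (a) is therefore removed.
All of (b)'s requirements are met (a current General Declaration is held; a current Annual Declaration is held; no employee is paid on commission). But: (f) operates against (b): the compliance score is 72 points, under the 86 points limit. Exception (b) does not apply.
Exception (c) is satisfied on its face — the baseline figure is 933, below the 977 limit; remuneration is equity-only; the registered capacity is 440 units, meeting the 390 units threshold. But: (g) applies — the qualifying period is 65 days, less than the 70 days limit. So (c) is unavailable.
Exception (d)'s conditions are all satisfied: a current Schedule 1 Exemption Letter is held; the business's age is 20 months, under the 21 months limit. But: (h) operates against (d): a current Annual Certificate is held. (i) would limit (h) — a current Class E Notice is held — but (j) sets (i) aside: (j) is triggered — the repair shop is classified under the construction sector. (k) is engaged (a current Provisional Notice is held), but is displaced by (l): (l) operates against (k): at least one employee exceeds 30 hours/week. (m) is triggered (the coverage ratio is 20%, less than the 22% limit), but is displaced by (n): (n) operates against (m): assessed value is $353,500, meeting the $308,000 threshold. So (d) is unavailable.
No exception displaces § 25.1.

Yes — Felix's repair shop must enrol each employee in the state retirement plan.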